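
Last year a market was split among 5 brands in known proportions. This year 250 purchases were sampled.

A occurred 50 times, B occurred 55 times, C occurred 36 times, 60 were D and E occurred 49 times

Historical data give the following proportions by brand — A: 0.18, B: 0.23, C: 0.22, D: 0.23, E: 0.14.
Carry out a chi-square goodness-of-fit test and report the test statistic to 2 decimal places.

Expected counts E_i = n·p_i: 250×0.18 = 45, 250×0.23 = 57.5, 250×0.22 = 55, 250×0.23 = 57.5, 250×0.14 = 35.
cat         O        E   (O−E)²/E
A          50       45      0.556
B          55     57.5      0.109
C          36       55      6.564
D          60     57.5      0.109
E          49       35      5.600
Sum = 12.94

12.94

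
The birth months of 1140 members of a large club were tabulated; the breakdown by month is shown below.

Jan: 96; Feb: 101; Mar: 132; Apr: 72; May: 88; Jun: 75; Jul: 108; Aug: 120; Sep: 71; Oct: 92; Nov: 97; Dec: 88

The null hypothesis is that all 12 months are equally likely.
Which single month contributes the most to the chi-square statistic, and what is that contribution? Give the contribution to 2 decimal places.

Under H₀ each category has probability 1/12, so each expected count is 1140/12 = 95.
χ² = (96−95)²/95 + (101−95)²/95 + (132−95)²/95 + (72−95)²/95 + (88−95)²/95 + (75−95)²/95 + (108−95)²/95 + (120−95)²/95 + (71−95)²/95 + (92−95)²/95 + (97−95)²/95 + (88−95)²/95
   = 0.011 + 0.379 + 14.411 + 5.568 + 0.516 + 4.211 + 1.779 + 6.579 + 6.063 + 0.095 + 0.042 + 0.516
The largest term is for Mar: 14.41.

Mar, 14.41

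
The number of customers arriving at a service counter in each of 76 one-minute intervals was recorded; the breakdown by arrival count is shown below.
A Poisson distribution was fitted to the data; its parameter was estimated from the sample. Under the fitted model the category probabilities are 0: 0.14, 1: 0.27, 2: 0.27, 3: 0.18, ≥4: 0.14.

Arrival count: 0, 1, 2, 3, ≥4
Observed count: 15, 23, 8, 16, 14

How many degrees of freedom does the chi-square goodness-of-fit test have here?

There are k = 5 categories and 1 parameter estimated from the data, so df = 5 − 1 − 1 = 3.

3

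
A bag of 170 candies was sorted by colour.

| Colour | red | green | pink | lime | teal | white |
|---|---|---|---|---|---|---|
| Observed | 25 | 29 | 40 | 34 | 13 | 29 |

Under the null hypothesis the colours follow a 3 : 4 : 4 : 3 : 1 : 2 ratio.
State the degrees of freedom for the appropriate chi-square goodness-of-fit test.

There are k = 6 categories and no parameters were estimated from the data, so df = 6 − 1 = 5.

5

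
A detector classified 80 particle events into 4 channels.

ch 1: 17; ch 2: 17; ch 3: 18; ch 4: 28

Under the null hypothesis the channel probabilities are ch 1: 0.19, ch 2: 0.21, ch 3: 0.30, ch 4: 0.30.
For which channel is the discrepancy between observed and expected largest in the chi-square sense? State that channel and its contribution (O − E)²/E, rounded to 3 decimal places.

Expected counts E_i = n·p_i: 80×0.19 = 15.2, 80×0.21 = 16.8, 80×0.30 = 24, 80×0.30 = 24.
cat         O        E   (O−E)²/E
ch 1       17     15.2     0.2132
ch 2       17     16.8     0.0024
ch 3       18       24     1.5000
ch 4       28       24     0.6667
The largest term is for ch 3: 1.500.

ch 3, 1.500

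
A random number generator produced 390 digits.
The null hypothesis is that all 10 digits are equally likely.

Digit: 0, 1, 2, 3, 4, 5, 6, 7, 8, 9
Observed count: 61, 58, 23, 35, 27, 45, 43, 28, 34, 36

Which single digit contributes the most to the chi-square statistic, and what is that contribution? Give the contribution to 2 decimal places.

Under H₀ each category has probability 1/10, so each expected count is 390/10 = 39.
χ² = (61−39)²/39 + (58−39)²/39 + (23−39)²/39 + (35−39)²/39 + (27−39)²/39 + (45−39)²/39 + (43−39)²/39 + (28−39)²/39 + (34−39)²/39 + (36−39)²/39
   = 12.410 + 9.256 + 6.564 + 0.410 + 3.692 + 0.923 + 0.410 + 3.103 + 0.641 + 0.231
The largest term is for 0: 12.41.

0, 12.41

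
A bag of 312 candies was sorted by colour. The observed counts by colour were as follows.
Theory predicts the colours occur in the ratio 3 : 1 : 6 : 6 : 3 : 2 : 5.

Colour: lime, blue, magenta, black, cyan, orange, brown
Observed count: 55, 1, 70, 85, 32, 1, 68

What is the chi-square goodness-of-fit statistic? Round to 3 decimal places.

46.067

Ratio total = 26. Expected counts: 312×3/26 = 36, 312×1/26 = 12, 312×6/26 = 72, 312×6/26 = 72, 312×3/26 = 36, 312×2/26 = 24, 312×5/26 = 60.
cat          O        E   (O−E)²/E
lime        55       36    10.0278
blue         1       12    10.0833
magenta     70       72     0.0556
black       85       72     2.3472
cyan        32       36     0.4444
orange       1       24    22.0417
brown       68       60     1.0667
Sum = 46.067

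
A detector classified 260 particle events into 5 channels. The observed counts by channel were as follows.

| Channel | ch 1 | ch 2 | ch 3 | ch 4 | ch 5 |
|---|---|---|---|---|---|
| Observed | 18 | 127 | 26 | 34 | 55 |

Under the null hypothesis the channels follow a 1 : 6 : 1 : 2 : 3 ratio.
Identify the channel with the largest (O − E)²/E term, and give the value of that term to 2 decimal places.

Ratio total = 13. Expected counts: 260×1/13 = 20, 260×6/13 = 120, 260×1/13 = 20, 260×2/13 = 40, 260×3/13 = 60.
ch 1: (18 − 20)²/20 = 4/20 = 0.200
ch 2: (127 − 120)²/120 = 49/120 = 0.408
ch 3: (26 − 20)²/20 = 36/20 = 1.800
ch 4: (34 − 40)²/40 = 36/40 = 0.900
ch 5: (55 − 60)²/60 = 25/60 = 0.417
The largest term is for ch 3: 1.80.

ch 3, 1.80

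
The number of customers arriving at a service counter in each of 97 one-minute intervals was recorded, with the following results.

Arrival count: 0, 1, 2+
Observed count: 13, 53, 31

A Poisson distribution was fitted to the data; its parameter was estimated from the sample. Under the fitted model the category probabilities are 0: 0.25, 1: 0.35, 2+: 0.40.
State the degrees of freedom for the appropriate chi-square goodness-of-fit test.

There are k = 3 categories and 1 parameter estimated from the data, so df = 3 − 1 − 1 = 1.

1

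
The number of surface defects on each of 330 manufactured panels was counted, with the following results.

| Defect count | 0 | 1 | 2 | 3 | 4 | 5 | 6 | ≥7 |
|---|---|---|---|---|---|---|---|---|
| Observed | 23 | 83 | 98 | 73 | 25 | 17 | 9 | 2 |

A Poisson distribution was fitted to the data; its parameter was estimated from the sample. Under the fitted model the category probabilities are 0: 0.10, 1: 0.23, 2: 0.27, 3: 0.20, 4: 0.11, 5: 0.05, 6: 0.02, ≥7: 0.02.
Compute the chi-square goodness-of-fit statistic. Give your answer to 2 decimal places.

Expected counts E_i = n·p_i: 330×0.10 = 33, 330×0.23 = 75.9, 330×0.27 = 89.1, 330×0.20 = 66, 330×0.11 = 36.3, 330×0.05 = 16.5, 330×0.02 = 6.6, 330×0.02 = 6.6.
cat         O        E   (O−E)²/E
0          23       33      3.030
1          83     75.9      0.664
2          98     89.1      0.889
3          73       66      0.742
4          25     36.3      3.518
5          17     16.5      0.015
6           9      6.6      0.873
≥7          2      6.6      3.206
Sum = 12.94

12.94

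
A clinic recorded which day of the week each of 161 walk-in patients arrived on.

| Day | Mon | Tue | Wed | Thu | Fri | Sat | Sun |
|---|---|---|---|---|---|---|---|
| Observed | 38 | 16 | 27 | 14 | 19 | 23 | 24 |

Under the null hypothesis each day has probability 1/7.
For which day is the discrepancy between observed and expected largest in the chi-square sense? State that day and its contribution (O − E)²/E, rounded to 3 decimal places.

Mon, 9.783

Under H₀ each category has probability 1/7, so each expected count is 161/7 = 23.
χ² = (38−23)²/23 + (16−23)²/23 + (27−23)²/23 + (14−23)²/23 + (19−23)²/23 + (23−23)²/23 + (24−23)²/23
   = 9.7826 + 2.1304 + 0.6957 + 3.5217 + 0.6957 + 0.0000 + 0.0435
The largest term is for Mon: 9.783.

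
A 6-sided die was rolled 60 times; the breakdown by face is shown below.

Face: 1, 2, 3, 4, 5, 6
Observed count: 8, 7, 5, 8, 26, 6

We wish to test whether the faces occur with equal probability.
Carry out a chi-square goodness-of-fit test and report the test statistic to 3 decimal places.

31.400

Expected count for each of the 6 categories: 60/6 = 10.
χ² = (8−10)²/10 + (7−10)²/10 + (5−10)²/10 + (8−10)²/10 + (26−10)²/10 + (6−10)²/10
   = 0.4000 + 0.9000 + 2.5000 + 0.4000 + 25.6000 + 1.6000
Sum = 31.400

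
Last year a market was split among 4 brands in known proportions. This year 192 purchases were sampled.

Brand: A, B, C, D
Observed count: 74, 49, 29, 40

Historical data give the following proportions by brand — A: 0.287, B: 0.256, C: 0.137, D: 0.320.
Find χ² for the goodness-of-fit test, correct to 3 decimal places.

14.238

Expected counts E_i = n·p_i: 192×0.287 = 55.104, 192×0.256 = 49.152, 192×0.137 = 26.304, 192×0.320 = 61.44.
cat         O        E   (O−E)²/E
A          74   55.104     6.4797
B          49   49.152     0.0005
C          29   26.304     0.2763
D          40    61.44     7.4817
Sum = 14.238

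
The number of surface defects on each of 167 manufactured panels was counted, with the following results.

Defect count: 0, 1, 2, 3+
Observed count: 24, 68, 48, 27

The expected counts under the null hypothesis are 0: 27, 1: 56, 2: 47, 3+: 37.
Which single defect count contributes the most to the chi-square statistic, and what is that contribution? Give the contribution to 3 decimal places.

cat         O        E   (O−E)²/E
0          24       27     0.3333
1          68       56     2.5714
2          48       47     0.0213
3+         27       37     2.7027
The largest term is for 3+: 2.703.

3+, 2.703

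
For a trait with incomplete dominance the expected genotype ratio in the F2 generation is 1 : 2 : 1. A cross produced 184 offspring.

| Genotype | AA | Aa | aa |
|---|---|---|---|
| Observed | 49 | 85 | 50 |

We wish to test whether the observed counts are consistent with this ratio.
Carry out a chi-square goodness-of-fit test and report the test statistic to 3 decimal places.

1.076

Ratio total = 4. Expected counts: 184×1/4 = 46, 184×2/4 = 92, 184×1/4 = 46.
χ² = (49−46)²/46 + (85−92)²/92 + (50−46)²/46
   = 0.1957 + 0.5326 + 0.3478
Sum = 1.076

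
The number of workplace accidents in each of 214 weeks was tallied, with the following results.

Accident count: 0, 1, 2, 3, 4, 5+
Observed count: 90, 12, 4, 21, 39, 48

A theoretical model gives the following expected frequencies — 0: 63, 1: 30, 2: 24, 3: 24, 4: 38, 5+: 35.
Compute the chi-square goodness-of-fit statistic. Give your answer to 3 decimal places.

44.268

cat         O        E   (O−E)²/E
0          90       63    11.5714
1          12       30    10.8000
2           4       24    16.6667
3          21       24     0.3750
4          39       38     0.0263
5+         48       35     4.8286
Sum = 44.268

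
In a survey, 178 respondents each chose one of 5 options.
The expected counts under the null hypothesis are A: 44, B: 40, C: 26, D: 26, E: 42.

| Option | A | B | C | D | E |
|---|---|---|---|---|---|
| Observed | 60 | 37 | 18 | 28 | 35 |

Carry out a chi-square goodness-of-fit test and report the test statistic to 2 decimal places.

9.83

χ² = (60−44)²/44 + (37−40)²/40 + (18−26)²/26 + (28−26)²/26 + (35−42)²/42
   = 5.818 + 0.225 + 2.462 + 0.154 + 1.167
Sum = 9.83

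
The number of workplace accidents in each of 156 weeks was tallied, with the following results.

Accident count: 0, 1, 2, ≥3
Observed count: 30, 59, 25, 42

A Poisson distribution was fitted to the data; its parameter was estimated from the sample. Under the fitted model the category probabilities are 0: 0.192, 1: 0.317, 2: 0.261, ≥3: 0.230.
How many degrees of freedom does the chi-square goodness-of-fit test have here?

2

There are k = 4 categories and 1 parameter estimated from the data, so df = 4 − 1 − 1 = 2.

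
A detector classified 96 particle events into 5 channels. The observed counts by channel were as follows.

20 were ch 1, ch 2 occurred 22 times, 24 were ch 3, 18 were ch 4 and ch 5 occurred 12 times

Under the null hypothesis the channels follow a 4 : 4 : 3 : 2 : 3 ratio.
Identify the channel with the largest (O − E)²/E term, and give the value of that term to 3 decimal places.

Ratio total = 16. Expected counts: 96×4/16 = 24, 96×4/16 = 24, 96×3/16 = 18, 96×2/16 = 12, 96×3/16 = 18.
χ² = (20−24)²/24 + (22−24)²/24 + (24−18)²/18 + (18−12)²/12 + (12−18)²/18
   = 0.6667 + 0.1667 + 2.0000 + 3.0000 + 2.0000
The largest term is for ch 4: 3.000.

ch 4, 3.000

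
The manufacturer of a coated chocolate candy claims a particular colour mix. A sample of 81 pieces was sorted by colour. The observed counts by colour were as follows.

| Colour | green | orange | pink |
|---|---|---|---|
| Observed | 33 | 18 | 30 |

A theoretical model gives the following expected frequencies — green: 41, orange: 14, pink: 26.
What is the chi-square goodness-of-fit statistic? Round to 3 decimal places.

3.319

green: (33 − 41)²/41 = 64/41 = 1.5610
orange: (18 − 14)²/14 = 16/14 = 1.1429
pink: (30 − 26)²/26 = 16/26 = 0.6154
Sum = 3.319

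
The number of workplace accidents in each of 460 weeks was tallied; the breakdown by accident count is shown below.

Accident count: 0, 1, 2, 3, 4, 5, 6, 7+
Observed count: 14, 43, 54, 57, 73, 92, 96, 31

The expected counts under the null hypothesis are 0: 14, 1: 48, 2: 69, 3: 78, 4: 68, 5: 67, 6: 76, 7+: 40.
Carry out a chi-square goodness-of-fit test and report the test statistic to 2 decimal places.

26.42

cat         O        E   (O−E)²/E
0          14       14      0.000
1          43       48      0.521
2          54       69      3.261
3          57       78      5.654
4          73       68      0.368
5          92       67      9.328
6          96       76      5.263
7+         31       40      2.025
Sum = 26.42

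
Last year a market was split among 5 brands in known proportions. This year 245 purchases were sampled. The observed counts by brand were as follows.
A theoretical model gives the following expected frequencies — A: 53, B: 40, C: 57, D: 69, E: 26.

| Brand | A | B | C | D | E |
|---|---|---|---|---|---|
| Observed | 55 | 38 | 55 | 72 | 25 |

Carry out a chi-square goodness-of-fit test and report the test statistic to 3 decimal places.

0.415

cat         O        E   (O−E)²/E
A          55       53     0.0755
B          38       40     0.1000
C          55       57     0.0702
D          72       69     0.1304
E          25       26     0.0385
Sum = 0.415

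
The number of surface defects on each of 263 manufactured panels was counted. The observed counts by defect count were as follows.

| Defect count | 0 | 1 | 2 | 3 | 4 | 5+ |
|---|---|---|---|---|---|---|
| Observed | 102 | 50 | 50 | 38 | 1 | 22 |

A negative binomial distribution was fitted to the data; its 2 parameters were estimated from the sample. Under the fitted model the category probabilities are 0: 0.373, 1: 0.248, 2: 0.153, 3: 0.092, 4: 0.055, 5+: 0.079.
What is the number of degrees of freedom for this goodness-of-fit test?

There are k = 6 categories and 2 parameters estimated from the data, so df = 6 − 1 − 2 = 3.

3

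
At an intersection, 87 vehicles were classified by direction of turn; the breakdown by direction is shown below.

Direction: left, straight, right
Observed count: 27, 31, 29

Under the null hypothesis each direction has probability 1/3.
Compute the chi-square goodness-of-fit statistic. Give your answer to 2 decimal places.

Under H₀ each category has probability 1/3, so each expected count is 87/3 = 29.
cat           O        E   (O−E)²/E
left         27       29      0.138
straight     31       29      0.138
right        29       29      0.000
Sum = 0.28

0.28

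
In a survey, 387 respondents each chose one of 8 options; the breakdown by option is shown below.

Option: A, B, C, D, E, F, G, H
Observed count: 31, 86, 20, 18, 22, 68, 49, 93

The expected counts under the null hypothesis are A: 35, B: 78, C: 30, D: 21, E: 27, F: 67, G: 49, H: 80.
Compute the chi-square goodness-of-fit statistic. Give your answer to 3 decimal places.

A: (31 − 35)²/35 = 16/35 = 0.4571
B: (86 − 78)²/78 = 64/78 = 0.8205
C: (20 − 30)²/30 = 100/30 = 3.3333
D: (18 − 21)²/21 = 9/21 = 0.4286
E: (22 − 27)²/27 = 25/27 = 0.9259
F: (68 − 67)²/67 = 1/67 = 0.0149
G: (49 − 49)²/49 = 0/49 = 0.0000
H: (93 − 80)²/80 = 169/80 = 2.1125
Sum = 8.093

8.093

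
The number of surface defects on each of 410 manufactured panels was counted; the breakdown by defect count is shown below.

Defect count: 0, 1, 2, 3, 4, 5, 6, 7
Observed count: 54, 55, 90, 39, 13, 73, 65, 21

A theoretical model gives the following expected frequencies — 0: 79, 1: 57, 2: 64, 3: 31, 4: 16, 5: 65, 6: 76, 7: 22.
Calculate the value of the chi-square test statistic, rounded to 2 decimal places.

23.79

χ² = (54−79)²/79 + (55−57)²/57 + (90−64)²/64 + (39−31)²/31 + (13−16)²/16 + (73−65)²/65 + (65−76)²/76 + (21−22)²/22
   = 7.911 + 0.070 + 10.563 + 2.065 + 0.563 + 0.985 + 1.592 + 0.045
Sum = 23.79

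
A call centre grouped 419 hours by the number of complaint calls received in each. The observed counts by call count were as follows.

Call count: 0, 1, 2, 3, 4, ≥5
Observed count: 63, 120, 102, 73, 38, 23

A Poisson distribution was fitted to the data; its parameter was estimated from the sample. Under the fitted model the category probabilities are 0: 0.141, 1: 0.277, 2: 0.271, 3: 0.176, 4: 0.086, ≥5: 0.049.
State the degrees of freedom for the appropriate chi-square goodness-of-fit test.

4

There are k = 6 categories and 1 parameter estimated from the data, so df = 6 − 1 − 1 = 4.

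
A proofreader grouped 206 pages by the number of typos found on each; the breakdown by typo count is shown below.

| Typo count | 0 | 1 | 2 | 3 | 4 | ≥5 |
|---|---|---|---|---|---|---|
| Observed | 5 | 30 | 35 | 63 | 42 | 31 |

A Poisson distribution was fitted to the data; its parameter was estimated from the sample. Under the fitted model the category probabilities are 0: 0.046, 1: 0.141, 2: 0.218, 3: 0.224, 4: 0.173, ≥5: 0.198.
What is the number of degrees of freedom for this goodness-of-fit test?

There are k = 6 categories and 1 parameter estimated from the data, so df = 6 − 1 − 1 = 4.

4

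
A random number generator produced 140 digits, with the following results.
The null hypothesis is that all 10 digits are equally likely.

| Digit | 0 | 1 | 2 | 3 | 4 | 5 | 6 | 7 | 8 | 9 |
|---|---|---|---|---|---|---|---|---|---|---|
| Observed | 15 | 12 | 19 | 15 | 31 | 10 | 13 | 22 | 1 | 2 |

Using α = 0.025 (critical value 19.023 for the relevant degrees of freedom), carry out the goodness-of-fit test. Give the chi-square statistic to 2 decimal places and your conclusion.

51.00; reject

Under H₀ each category has probability 1/10, so each expected count is 140/10 = 14.
cat         O        E   (O−E)²/E
0          15       14      0.071
1          12       14      0.286
2          19       14      1.786
3          15       14      0.071
4          31       14     20.643
5          10       14      1.143
6          13       14      0.071
7          22       14      4.571
8           1       14     12.071
9           2       14     10.286
Sum = 51.00
df = 9. Since 51.00 > 19.023, we reject H₀.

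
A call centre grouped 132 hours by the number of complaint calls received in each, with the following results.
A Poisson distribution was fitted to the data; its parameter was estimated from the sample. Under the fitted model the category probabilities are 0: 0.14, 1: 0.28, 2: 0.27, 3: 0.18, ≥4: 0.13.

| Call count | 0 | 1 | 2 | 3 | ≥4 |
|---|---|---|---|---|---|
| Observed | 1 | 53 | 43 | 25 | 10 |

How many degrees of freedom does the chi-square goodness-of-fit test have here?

3

There are k = 5 categories and 1 parameter estimated from the data, so df = 5 − 1 − 1 = 3.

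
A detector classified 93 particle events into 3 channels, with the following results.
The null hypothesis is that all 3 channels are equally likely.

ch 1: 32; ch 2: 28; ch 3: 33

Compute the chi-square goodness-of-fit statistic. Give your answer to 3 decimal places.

Expected count for each of the 3 categories: 93/3 = 31.
ch 1: (32 − 31)²/31 = 1/31 = 0.0323
ch 2: (28 − 31)²/31 = 9/31 = 0.2903
ch 3: (33 − 31)²/31 = 4/31 = 0.1290
Sum = 0.452

0.452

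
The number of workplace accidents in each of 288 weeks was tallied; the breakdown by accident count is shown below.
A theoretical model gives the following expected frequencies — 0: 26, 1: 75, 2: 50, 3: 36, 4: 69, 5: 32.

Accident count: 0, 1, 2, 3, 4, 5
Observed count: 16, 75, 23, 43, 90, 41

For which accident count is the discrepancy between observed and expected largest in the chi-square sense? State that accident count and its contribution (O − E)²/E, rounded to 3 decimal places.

2, 14.580

χ² = (16−26)²/26 + (75−75)²/75 + (23−50)²/50 + (43−36)²/36 + (90−69)²/69 + (41−32)²/32
   = 3.8462 + 0.0000 + 14.5800 + 1.3611 + 6.3913 + 2.5313
The largest term is for 2: 14.580.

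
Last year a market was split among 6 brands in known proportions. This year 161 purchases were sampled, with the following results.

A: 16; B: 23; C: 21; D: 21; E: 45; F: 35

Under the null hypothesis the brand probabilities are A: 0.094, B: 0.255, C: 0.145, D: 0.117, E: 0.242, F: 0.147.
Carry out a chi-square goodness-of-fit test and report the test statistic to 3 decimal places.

14.836

Expected counts E_i = n·p_i: 161×0.094 = 15.134, 161×0.255 = 41.055, 161×0.145 = 23.345, 161×0.117 = 18.837, 161×0.242 = 38.962, 161×0.147 = 23.667.
χ² = (16−15.134)²/15.134 + (23−41.055)²/41.055 + (21−23.345)²/23.345 + (21−18.837)²/18.837 + (45−38.962)²/38.962 + (35−23.667)²/23.667
   = 0.0496 + 7.9402 + 0.2356 + 0.2484 + 0.9357 + 5.4268
Sum = 14.836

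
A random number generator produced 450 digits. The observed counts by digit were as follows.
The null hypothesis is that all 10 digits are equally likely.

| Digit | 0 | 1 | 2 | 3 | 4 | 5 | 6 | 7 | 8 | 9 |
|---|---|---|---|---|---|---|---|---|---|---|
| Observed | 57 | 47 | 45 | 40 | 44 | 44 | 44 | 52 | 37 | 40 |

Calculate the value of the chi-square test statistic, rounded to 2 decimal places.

Under H₀ each category has probability 1/10, so each expected count is 450/10 = 45.
cat         O        E   (O−E)²/E
0          57       45      3.200
1          47       45      0.089
2          45       45      0.000
3          40       45      0.556
4          44       45      0.022
5          44       45      0.022
6          44       45      0.022
7          52       45      1.089
8          37       45      1.422
9          40       45      0.556
Sum = 6.98

6.98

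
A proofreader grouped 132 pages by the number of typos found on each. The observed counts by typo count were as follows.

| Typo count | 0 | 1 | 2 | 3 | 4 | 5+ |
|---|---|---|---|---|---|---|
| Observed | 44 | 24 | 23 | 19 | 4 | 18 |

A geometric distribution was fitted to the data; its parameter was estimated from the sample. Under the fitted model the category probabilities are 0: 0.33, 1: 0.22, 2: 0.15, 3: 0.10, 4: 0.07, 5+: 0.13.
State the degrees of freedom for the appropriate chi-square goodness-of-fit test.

There are k = 6 categories and 1 parameter estimated from the data, so df = 6 − 1 − 1 = 4.

4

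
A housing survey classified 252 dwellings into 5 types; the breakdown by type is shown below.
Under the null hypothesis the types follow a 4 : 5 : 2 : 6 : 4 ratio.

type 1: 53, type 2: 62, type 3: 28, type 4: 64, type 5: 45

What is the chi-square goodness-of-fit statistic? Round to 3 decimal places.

Ratio total = 21. Expected counts: 252×4/21 = 48, 252×5/21 = 60, 252×2/21 = 24, 252×6/21 = 72, 252×4/21 = 48.
type 1: (53 − 48)²/48 = 25/48 = 0.5208
type 2: (62 − 60)²/60 = 4/60 = 0.0667
type 3: (28 − 24)²/24 = 16/24 = 0.6667
type 4: (64 − 72)²/72 = 64/72 = 0.8889
type 5: (45 − 48)²/48 = 9/48 = 0.1875
Sum = 2.331

2.331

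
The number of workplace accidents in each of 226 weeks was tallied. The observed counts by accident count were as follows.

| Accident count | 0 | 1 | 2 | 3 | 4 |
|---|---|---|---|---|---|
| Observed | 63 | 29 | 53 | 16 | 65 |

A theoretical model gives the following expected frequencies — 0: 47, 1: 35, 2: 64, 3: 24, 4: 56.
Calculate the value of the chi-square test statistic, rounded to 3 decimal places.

χ² = (63−47)²/47 + (29−35)²/35 + (53−64)²/64 + (16−24)²/24 + (65−56)²/56
   = 5.4468 + 1.0286 + 1.8906 + 2.6667 + 1.4464
Sum = 12.479

12.479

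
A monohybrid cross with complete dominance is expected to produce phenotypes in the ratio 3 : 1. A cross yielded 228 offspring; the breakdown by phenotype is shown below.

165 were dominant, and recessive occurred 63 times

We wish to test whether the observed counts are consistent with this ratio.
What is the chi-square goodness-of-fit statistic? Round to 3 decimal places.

Ratio total = 4. Expected counts: 228×3/4 = 171, 228×1/4 = 57.
cat            O        E   (O−E)²/E
dominant     165      171     0.2105
recessive     63       57     0.6316
Sum = 0.842

0.842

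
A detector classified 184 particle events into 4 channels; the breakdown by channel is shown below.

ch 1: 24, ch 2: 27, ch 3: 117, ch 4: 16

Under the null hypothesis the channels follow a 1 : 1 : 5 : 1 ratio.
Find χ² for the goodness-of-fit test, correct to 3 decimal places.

2.904

Ratio total = 8. Expected counts: 184×1/8 = 23, 184×1/8 = 23, 184×5/8 = 115, 184×1/8 = 23.
cat         O        E   (O−E)²/E
ch 1       24       23     0.0435
ch 2       27       23     0.6957
ch 3      117      115     0.0348
ch 4       16       23     2.1304
Sum = 2.904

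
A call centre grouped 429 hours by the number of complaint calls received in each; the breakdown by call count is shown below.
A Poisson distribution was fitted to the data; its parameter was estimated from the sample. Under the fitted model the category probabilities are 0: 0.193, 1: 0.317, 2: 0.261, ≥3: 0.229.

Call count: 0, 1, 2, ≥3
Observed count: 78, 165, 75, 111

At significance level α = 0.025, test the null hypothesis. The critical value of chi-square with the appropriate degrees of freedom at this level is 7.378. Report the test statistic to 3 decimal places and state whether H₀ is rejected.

20.328; reject

Expected counts E_i = n·p_i: 429×0.193 = 82.797, 429×0.317 = 135.993, 429×0.261 = 111.969, 429×0.229 = 98.241.
cat         O        E   (O−E)²/E
0          78   82.797     0.2779
1         165  135.993     6.1871
2          75  111.969    12.2061
≥3        111   98.241     1.6571
Sum = 20.328
df = 2. Since 20.328 > 7.378, we reject H₀.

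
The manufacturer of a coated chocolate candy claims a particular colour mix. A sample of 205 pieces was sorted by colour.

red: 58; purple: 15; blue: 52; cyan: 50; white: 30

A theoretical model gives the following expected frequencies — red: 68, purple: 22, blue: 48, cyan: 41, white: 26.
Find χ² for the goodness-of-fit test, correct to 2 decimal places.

6.62

red: (58 − 68)²/68 = 100/68 = 1.471
purple: (15 − 22)²/22 = 49/22 = 2.227
blue: (52 − 48)²/48 = 16/48 = 0.333
cyan: (50 − 41)²/41 = 81/41 = 1.976
white: (30 − 26)²/26 = 16/26 = 0.615
Sum = 6.62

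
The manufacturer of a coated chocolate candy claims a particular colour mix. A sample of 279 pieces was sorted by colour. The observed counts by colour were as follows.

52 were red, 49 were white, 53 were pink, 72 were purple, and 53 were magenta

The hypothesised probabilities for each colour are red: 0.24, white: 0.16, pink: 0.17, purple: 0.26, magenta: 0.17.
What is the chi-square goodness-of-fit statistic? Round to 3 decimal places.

5.080

Expected counts E_i = n·p_i: 279×0.24 = 66.96, 279×0.16 = 44.64, 279×0.17 = 47.43, 279×0.26 = 72.54, 279×0.17 = 47.43.
cat          O        E   (O−E)²/E
red         52    66.96     3.3423
white       49    44.64     0.4258
pink        53    47.43     0.6541
purple      72    72.54     0.0040
magenta     53    47.43     0.6541
Sum = 5.080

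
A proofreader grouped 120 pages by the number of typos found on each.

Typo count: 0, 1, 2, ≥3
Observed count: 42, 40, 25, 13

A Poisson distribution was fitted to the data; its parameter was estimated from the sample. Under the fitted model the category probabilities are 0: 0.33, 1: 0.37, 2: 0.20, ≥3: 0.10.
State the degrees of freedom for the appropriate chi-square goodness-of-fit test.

There are k = 4 categories and 1 parameter estimated from the data, so df = 4 − 1 − 1 = 2.

2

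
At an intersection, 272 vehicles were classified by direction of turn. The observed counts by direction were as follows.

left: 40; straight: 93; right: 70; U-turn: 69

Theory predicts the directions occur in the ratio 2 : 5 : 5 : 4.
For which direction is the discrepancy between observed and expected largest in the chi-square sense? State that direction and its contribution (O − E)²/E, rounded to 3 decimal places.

right, 2.647

Ratio total = 16. Expected counts: 272×2/16 = 34, 272×5/16 = 85, 272×5/16 = 85, 272×4/16 = 68.
χ² = (40−34)²/34 + (93−85)²/85 + (70−85)²/85 + (69−68)²/68
   = 1.0588 + 0.7529 + 2.6471 + 0.0147
The largest term is for right: 2.647.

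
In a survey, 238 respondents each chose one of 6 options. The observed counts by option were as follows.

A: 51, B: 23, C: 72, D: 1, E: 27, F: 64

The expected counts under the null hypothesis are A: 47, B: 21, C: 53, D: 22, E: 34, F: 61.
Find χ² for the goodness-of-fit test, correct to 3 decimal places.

χ² = (51−47)²/47 + (23−21)²/21 + (72−53)²/53 + (1−22)²/22 + (27−34)²/34 + (64−61)²/61
   = 0.3404 + 0.1905 + 6.8113 + 20.0455 + 1.4412 + 0.1475
Sum = 28.976

28.976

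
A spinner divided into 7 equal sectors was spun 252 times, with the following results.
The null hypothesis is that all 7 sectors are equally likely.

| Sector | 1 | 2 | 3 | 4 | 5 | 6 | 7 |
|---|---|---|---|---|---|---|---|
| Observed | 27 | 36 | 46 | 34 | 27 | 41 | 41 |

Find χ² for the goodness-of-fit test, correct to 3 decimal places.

Expected count for each of the 7 categories: 252/7 = 36.
1: (27 − 36)²/36 = 81/36 = 2.2500
2: (36 − 36)²/36 = 0/36 = 0.0000
3: (46 − 36)²/36 = 100/36 = 2.7778
4: (34 − 36)²/36 = 4/36 = 0.1111
5: (27 − 36)²/36 = 81/36 = 2.2500
6: (41 − 36)²/36 = 25/36 = 0.6944
7: (41 − 36)²/36 = 25/36 = 0.6944
Sum = 8.778

8.778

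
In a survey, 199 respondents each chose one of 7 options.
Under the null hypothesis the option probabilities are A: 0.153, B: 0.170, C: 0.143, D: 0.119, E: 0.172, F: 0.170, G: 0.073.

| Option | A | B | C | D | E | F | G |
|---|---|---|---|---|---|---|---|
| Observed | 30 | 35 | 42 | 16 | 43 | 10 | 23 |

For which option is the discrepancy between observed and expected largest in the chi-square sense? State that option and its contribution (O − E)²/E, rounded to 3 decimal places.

Expected counts E_i = n·p_i: 199×0.153 = 30.447, 199×0.170 = 33.83, 199×0.143 = 28.457, 199×0.119 = 23.681, 199×0.172 = 34.228, 199×0.170 = 33.83, 199×0.073 = 14.527.
χ² = (30−30.447)²/30.447 + (35−33.83)²/33.83 + (42−28.457)²/28.457 + (16−23.681)²/23.681 + (43−34.228)²/34.228 + (10−33.83)²/33.83 + (23−14.527)²/14.527
   = 0.0066 + 0.0405 + 6.4453 + 2.4914 + 2.2481 + 16.7860 + 4.9420
The largest term is for F: 16.786.

F, 16.786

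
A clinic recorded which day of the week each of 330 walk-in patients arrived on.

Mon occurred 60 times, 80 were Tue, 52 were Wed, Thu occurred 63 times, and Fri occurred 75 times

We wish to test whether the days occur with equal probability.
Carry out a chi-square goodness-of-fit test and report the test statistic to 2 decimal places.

Under H₀ each category has probability 1/5, so each expected count is 330/5 = 66.
cat         O        E   (O−E)²/E
Mon        60       66      0.545
Tue        80       66      2.970
Wed        52       66      2.970
Thu        63       66      0.136
Fri        75       66      1.227
Sum = 7.85

7.85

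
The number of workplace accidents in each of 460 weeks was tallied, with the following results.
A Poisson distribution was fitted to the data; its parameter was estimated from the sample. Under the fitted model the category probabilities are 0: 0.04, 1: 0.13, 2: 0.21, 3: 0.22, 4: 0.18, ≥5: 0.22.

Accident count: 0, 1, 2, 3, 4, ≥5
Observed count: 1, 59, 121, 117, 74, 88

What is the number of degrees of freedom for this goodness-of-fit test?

4

There are k = 6 categories and 1 parameter estimated from the data, so df = 6 − 1 − 1 = 4.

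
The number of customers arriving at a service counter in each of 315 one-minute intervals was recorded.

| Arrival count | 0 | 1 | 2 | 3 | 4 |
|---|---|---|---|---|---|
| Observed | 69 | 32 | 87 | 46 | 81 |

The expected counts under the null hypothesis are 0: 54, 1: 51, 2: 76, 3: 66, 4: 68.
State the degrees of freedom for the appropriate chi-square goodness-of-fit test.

There are k = 5 categories and no parameters were estimated from the data, so df = 5 − 1 = 4.

4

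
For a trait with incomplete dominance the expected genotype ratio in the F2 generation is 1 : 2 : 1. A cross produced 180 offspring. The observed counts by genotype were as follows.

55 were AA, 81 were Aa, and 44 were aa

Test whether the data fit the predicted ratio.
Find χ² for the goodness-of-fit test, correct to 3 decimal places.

Ratio total = 4. Expected counts: 180×1/4 = 45, 180×2/4 = 90, 180×1/4 = 45.
AA: (55 − 45)²/45 = 100/45 = 2.2222
Aa: (81 − 90)²/90 = 81/90 = 0.9000
aa: (44 − 45)²/45 = 1/45 = 0.0222
Sum = 3.144

3.144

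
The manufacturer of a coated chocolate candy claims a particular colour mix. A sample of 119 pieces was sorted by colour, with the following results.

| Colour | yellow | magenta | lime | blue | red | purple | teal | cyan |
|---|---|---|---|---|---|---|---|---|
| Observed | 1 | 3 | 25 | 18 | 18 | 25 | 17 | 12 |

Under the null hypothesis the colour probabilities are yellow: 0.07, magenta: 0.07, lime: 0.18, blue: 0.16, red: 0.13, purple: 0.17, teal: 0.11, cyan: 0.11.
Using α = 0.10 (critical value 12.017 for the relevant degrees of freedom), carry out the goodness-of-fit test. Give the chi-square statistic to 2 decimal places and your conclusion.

Expected counts E_i = n·p_i: 119×0.07 = 8.33, 119×0.07 = 8.33, 119×0.18 = 21.42, 119×0.16 = 19.04, 119×0.13 = 15.47, 119×0.17 = 20.23, 119×0.11 = 13.09, 119×0.11 = 13.09.
yellow: (1 − 8.33)²/8.33 = 53.7289/8.33 = 6.450
magenta: (3 − 8.33)²/8.33 = 28.4089/8.33 = 3.410
lime: (25 − 21.42)²/21.42 = 12.8164/21.42 = 0.598
blue: (18 − 19.04)²/19.04 = 1.0816/19.04 = 0.057
red: (18 − 15.47)²/15.47 = 6.4009/15.47 = 0.414
purple: (25 − 20.23)²/20.23 = 22.7529/20.23 = 1.125
teal: (17 − 13.09)²/13.09 = 15.2881/13.09 = 1.168
cyan: (12 − 13.09)²/13.09 = 1.1881/13.09 = 0.091
Sum = 13.31
df = 7. Since 13.31 > 12.017, we reject H₀.

13.31; reject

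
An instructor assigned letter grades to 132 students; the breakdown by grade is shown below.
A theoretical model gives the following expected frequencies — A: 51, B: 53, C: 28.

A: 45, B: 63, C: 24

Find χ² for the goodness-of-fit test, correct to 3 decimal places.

3.164

χ² = (45−51)²/51 + (63−53)²/53 + (24−28)²/28
   = 0.7059 + 1.8868 + 0.5714
Sum = 3.164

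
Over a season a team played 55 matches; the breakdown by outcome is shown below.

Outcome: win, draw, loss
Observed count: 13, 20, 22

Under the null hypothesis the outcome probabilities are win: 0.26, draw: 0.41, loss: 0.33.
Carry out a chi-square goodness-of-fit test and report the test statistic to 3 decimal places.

1.223

Expected counts E_i = n·p_i: 55×0.26 = 14.3, 55×0.41 = 22.55, 55×0.33 = 18.15.
χ² = (13−14.3)²/14.3 + (20−22.55)²/22.55 + (22−18.15)²/18.15
   = 0.1182 + 0.2884 + 0.8167
Sum = 1.223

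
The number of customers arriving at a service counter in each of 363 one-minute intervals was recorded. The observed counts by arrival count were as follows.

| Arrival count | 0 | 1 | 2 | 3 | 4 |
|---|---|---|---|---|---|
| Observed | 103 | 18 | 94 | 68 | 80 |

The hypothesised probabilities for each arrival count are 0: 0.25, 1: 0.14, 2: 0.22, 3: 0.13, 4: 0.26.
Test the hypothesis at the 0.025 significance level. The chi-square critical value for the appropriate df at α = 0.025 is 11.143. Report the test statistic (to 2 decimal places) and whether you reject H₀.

Expected counts E_i = n·p_i: 363×0.25 = 90.75, 363×0.14 = 50.82, 363×0.22 = 79.86, 363×0.13 = 47.19, 363×0.26 = 94.38.
χ² = (103−90.75)²/90.75 + (18−50.82)²/50.82 + (94−79.86)²/79.86 + (68−47.19)²/47.19 + (80−94.38)²/94.38
   = 1.654 + 21.195 + 2.504 + 9.177 + 2.191
Sum = 36.72
df = 4. Since 36.72 > 11.143, we reject H₀.

36.72; reject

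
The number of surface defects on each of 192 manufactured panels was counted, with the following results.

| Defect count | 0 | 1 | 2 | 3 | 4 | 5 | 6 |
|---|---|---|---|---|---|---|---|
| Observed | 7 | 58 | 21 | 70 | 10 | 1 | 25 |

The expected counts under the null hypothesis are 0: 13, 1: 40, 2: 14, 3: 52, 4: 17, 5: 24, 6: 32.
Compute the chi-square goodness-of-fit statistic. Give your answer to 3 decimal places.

47.055

χ² = (7−13)²/13 + (58−40)²/40 + (21−14)²/14 + (70−52)²/52 + (10−17)²/17 + (1−24)²/24 + (25−32)²/32
   = 2.7692 + 8.1000 + 3.5000 + 6.2308 + 2.8824 + 22.0417 + 1.5313
Sum = 47.055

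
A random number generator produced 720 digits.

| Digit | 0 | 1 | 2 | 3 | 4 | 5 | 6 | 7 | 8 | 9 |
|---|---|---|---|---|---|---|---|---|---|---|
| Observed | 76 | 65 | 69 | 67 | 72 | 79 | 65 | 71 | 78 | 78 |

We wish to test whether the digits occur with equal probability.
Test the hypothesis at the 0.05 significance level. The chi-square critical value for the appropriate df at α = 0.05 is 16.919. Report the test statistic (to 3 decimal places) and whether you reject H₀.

3.750; do not reject

Expected count for each of the 10 categories: 720/10 = 72.
cat         O        E   (O−E)²/E
0          76       72     0.2222
1          65       72     0.6806
2          69       72     0.1250
3          67       72     0.3472
4          72       72     0.0000
5          79       72     0.6806
6          65       72     0.6806
7          71       72     0.0139
8          78       72     0.5000
9          78       72     0.5000
Sum = 3.750
df = 9. Since 3.750 < 16.919, we do not reject H₀.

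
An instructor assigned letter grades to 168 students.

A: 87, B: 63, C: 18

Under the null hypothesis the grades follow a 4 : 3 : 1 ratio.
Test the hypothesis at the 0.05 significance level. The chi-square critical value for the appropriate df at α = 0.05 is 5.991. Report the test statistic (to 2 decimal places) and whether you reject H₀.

Ratio total = 8. Expected counts: 168×4/8 = 84, 168×3/8 = 63, 168×1/8 = 21.
χ² = (87−84)²/84 + (63−63)²/63 + (18−21)²/21
   = 0.107 + 0.000 + 0.429
Sum = 0.54
df = 2. Since 0.54 < 5.991, we do not reject H₀.

0.54; do not reject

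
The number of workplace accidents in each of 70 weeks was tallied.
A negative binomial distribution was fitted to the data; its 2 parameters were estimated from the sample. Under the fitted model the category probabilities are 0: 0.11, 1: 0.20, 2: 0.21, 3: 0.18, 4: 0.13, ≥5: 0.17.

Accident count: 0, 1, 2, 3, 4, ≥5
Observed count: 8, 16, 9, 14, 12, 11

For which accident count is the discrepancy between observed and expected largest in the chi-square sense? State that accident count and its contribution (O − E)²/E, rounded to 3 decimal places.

Expected counts E_i = n·p_i: 70×0.11 = 7.7, 70×0.20 = 14, 70×0.21 = 14.7, 70×0.18 = 12.6, 70×0.13 = 9.1, 70×0.17 = 11.9.
cat         O        E   (O−E)²/E
0           8      7.7     0.0117
1          16       14     0.2857
2           9     14.7     2.2102
3          14     12.6     0.1556
4          12      9.1     0.9242
≥5         11     11.9     0.0681
The largest term is for 2: 2.210.

2, 2.210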